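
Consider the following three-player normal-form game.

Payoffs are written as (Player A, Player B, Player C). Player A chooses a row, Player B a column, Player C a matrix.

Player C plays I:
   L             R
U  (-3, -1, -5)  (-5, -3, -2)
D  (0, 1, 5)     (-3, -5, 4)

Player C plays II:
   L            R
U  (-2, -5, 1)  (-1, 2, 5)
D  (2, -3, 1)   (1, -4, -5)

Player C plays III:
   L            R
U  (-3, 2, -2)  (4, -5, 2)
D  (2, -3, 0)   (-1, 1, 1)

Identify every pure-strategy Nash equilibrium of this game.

(D, L, I)

Player A against (L, I): payoffs -3, 0 → best response D.
Player A against (L, II): payoffs -2, 2 → best response D.
Player A against (L, III): payoffs -3, 2 → best response D.
Player A against (R, I): payoffs -5, -3 → best response D.
Player A against (R, II): payoffs -1, 1 → best response D.
Player A against (R, III): payoffs 4, -1 → best response U.
Player B against (U, I): payoffs -1, -3 → best response L.
Player B against (U, II): payoffs -5, 2 → best response R.
Player B against (U, III): payoffs 2, -5 → best response L.
Player B against (D, I): payoffs 1, -5 → best response L.
Player B against (D, II): payoffs -3, -4 → best response L.
Player B against (D, III): payoffs -3, 1 → best response R.
Player C against (U, L): payoffs -5, 1, -2 → best response II.
Player C against (U, R): payoffs -2, 5, 2 → best response II.
Player C against (D, L): payoffs 5, 1, 0 → best response I.
Player C against (D, R): payoffs 4, -5, 1 → best response I.
Mutual best responses: (D, L, I).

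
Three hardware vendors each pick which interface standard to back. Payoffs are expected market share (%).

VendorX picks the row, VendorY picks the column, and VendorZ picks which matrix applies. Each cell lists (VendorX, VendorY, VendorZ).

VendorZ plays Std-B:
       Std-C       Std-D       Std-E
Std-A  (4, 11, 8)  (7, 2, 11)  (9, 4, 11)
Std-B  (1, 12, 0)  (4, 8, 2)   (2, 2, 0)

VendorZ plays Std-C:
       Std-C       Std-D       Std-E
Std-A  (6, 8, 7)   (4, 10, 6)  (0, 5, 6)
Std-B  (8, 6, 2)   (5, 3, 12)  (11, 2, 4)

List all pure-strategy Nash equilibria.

(Std-A, Std-C, Std-B): VendorX gets 4, best alternative 1; VendorY gets 11, best alternative 4; VendorZ gets 8, best alternative 7. No profitable deviation — NE.
(Std-A, Std-C, Std-C): VendorX can switch to Std-B (6 → 8). Not NE.
(Std-A, Std-D, Std-B): VendorY can switch to Std-C (2 → 11). Not NE.
(Std-A, Std-D, Std-C): VendorX can switch to Std-B (4 → 5). Not NE.
(Std-A, Std-E, Std-B): VendorY can switch to Std-C (4 → 11). Not NE.
(Std-A, Std-E, Std-C): VendorX can switch to Std-B (0 → 11). Not NE.
(Std-B, Std-C, Std-B): VendorX can switch to Std-A (1 → 4). Not NE.
(Std-B, Std-C, Std-C): VendorX gets 8, best alternative 6; VendorY gets 6, best alternative 3; VendorZ gets 2, best alternative 0. No profitable deviation — NE.
(The remaining 4 profiles each have a profitable deviation by the same check.)

Pure-strategy Nash equilibria: (Std-A, Std-C, Std-B) and (Std-B, Std-C, Std-C)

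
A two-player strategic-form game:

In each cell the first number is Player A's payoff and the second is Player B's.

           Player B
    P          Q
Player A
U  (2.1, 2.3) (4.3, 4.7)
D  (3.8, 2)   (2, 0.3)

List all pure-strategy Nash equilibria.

Pure-strategy Nash equilibria: (U, Q), (D, P)

Mark each player's best response to every combination of opponents' strategies; a profile where every player is best-responding is a pure Nash equilibrium.
Player A against P: payoffs 2.1, 3.8 → best response D.
Player A against Q: payoffs 4.3, 2 → best response U.
Player B against U: payoffs 2.3, 4.7 → best response Q.
Player B against D: payoffs 2, 0.3 → best response P.
Mutual best responses: (U, Q); (D, P).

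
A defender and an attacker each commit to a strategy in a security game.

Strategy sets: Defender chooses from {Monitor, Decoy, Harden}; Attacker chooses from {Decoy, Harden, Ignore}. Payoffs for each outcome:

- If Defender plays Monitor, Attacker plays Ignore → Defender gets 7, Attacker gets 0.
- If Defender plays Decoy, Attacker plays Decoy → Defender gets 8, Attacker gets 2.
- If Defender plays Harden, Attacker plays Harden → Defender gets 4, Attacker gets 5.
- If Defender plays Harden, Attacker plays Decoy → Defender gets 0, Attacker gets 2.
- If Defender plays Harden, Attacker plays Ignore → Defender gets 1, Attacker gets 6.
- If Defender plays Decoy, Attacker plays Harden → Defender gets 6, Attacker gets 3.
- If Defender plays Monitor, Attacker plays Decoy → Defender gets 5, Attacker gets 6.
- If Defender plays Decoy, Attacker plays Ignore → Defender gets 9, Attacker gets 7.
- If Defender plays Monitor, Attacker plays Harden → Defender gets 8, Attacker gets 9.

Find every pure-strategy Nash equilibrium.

The pure Nash equilibria are (Monitor, Harden), (Decoy, Ignore).

(Monitor, Decoy): Defender can switch to Decoy (5 → 8). Not NE.
(Monitor, Harden): Defender gets 8, best alternative 6; Attacker gets 9, best alternative 6. No profitable deviation — NE.
(Monitor, Ignore): Defender can switch to Decoy (7 → 9). Not NE.
(Decoy, Decoy): Attacker can switch to Harden (2 → 3). Not NE.
(Decoy, Harden): Defender can switch to Monitor (6 → 8). Not NE.
(Decoy, Ignore): Defender gets 9, best alternative 7; Attacker gets 7, best alternative 3. No profitable deviation — NE.
(Harden, Decoy): Defender can switch to Monitor (0 → 5). Not NE.
(Harden, Harden): Defender can switch to Monitor (4 → 8). Not NE.
(The remaining 1 profile has a profitable deviation by the same check.)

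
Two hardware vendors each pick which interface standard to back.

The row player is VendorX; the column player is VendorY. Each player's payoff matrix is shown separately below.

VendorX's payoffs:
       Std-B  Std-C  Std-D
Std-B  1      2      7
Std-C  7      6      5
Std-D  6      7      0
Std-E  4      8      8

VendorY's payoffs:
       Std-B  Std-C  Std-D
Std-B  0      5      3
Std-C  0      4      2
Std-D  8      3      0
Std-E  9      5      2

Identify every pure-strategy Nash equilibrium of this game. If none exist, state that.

There is no pure-strategy Nash equilibrium.

(Std-B, Std-B): VendorX can switch to Std-C (1 → 7). Not NE.
(Std-B, Std-C): VendorX can switch to Std-C (2 → 6). Not NE.
(Std-B, Std-D): VendorX can switch to Std-E (7 → 8). Not NE.
(Std-C, Std-B): VendorY can switch to Std-C (0 → 4). Not NE.
(Std-C, Std-C): VendorX can switch to Std-D (6 → 7). Not NE.
(Std-C, Std-D): VendorX can switch to Std-B (5 → 7). Not NE.
(Std-D, Std-B): VendorX can switch to Std-C (6 → 7). Not NE.
(Std-D, Std-C): VendorX can switch to Std-E (7 → 8). Not NE.
(Std-D, Std-D): VendorX can switch to Std-B (0 → 7). Not NE.
(Std-E, Std-B): VendorX can switch to Std-C (4 → 7). Not NE.
(Std-E, Std-C): VendorY can switch to Std-B (5 → 9). Not NE.
(Std-E, Std-D): VendorY can switch to Std-B (2 → 9). Not NE.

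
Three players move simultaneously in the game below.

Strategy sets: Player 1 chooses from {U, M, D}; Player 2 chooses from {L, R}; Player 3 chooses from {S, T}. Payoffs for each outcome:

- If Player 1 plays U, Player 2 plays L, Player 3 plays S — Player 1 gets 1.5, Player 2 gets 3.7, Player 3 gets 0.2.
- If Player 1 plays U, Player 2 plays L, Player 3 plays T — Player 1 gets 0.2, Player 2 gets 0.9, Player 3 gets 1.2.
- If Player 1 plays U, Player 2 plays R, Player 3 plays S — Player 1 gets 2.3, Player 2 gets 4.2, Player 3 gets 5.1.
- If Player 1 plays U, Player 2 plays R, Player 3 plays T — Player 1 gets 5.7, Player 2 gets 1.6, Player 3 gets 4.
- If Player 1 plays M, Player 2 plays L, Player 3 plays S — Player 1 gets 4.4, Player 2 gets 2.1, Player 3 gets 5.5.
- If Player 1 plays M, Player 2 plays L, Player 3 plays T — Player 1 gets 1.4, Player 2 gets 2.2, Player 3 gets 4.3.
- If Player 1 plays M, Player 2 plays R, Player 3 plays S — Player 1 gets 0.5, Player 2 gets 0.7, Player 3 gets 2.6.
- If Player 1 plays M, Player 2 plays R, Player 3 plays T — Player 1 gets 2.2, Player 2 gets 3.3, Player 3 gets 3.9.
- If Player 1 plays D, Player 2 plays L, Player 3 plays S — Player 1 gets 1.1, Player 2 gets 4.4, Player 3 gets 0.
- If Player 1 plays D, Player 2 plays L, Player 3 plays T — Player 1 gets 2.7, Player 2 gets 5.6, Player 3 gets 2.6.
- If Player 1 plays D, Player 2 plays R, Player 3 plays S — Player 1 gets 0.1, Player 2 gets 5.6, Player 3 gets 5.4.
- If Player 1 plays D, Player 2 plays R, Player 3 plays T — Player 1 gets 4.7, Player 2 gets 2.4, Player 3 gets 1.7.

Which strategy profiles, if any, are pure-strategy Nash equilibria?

Pure-strategy Nash equilibria: (U, R, S); (M, L, S); (D, L, T)

For each strategy profile, look for a profitable unilateral deviation.
(U, L, S): Player 1 can switch to M (1.5 → 4.4). Not NE.
(U, L, T): Player 1 can switch to M (0.2 → 1.4). Not NE.
(U, R, S): Player 1 gets 2.3, best alternative 0.5; Player 2 gets 4.2, best alternative 3.7; Player 3 gets 5.1, best alternative 4. No profitable deviation — NE.
(U, R, T): Player 3 can switch to S (4 → 5.1). Not NE.
(M, L, S): Player 1 gets 4.4, best alternative 1.5; Player 2 gets 2.1, best alternative 0.7; Player 3 gets 5.5, best alternative 4.3. No profitable deviation — NE.
(M, L, T): Player 1 can switch to D (1.4 → 2.7). Not NE.
(M, R, S): Player 1 can switch to U (0.5 → 2.3). Not NE.
(M, R, T): Player 1 can switch to U (2.2 → 5.7). Not NE.
(D, L, S): Player 1 can switch to U (1.1 → 1.5). Not NE.
(D, L, T): Player 1 gets 2.7, best alternative 1.4; Player 2 gets 5.6, best alternative 2.4; Player 3 gets 2.6, best alternative 0. No profitable deviation — NE.
(D, R, S): Player 1 can switch to U (0.1 → 2.3). Not NE.
(The remaining 1 profile has a profitable deviation by the same check.)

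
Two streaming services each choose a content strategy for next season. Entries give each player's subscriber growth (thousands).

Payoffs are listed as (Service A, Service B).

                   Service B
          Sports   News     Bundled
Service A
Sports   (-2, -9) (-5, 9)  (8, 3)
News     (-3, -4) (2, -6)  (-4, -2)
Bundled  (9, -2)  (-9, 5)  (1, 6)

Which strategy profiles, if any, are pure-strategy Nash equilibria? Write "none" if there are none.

There is no pure-strategy Nash equilibrium.

(Sports, Sports): Service A can switch to Bundled (-2 → 9). Not NE.
(Sports, News): Service A can switch to News (-5 → 2). Not NE.
(Sports, Bundled): Service B can switch to News (3 → 9). Not NE.
(News, Sports): Service A can switch to Sports (-3 → -2). Not NE.
(News, News): Service B can switch to Sports (-6 → -4). Not NE.
(News, Bundled): Service A can switch to Sports (-4 → 8). Not NE.
(Bundled, Sports): Service B can switch to News (-2 → 5). Not NE.
(Bundled, News): Service A can switch to Sports (-9 → -5). Not NE.
(The remaining 1 profile has a profitable deviation by the same check.)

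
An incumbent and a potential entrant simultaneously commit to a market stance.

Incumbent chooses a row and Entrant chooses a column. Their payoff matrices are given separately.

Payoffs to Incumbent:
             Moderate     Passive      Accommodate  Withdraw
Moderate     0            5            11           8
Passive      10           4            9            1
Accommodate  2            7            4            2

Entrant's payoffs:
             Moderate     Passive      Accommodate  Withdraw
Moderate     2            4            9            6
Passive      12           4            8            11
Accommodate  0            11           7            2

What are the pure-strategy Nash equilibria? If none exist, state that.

Incumbent against Moderate: payoffs 0, 10, 2 → best response Passive.
Incumbent against Passive: payoffs 5, 4, 7 → best response Accommodate.
Incumbent against Accommodate: payoffs 11, 9, 4 → best response Moderate.
Incumbent against Withdraw: payoffs 8, 1, 2 → best response Moderate.
Entrant against Moderate: payoffs 2, 4, 9, 6 → best response Accommodate.
Entrant against Passive: payoffs 12, 4, 8, 11 → best response Moderate.
Entrant against Accommodate: payoffs 0, 11, 7, 2 → best response Passive.
Mutual best responses: (Moderate, Accommodate); (Passive, Moderate); (Accommodate, Passive).

The pure Nash equilibria are (Moderate, Accommodate); (Passive, Moderate); (Accommodate, Passive).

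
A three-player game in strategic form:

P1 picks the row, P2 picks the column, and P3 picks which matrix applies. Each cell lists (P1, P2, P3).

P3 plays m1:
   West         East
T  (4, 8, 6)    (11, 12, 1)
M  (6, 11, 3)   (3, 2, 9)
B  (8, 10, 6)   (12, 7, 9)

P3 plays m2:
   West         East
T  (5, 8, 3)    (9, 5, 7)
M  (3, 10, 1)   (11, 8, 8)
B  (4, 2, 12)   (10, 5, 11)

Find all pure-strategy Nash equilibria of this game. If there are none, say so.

This game has no pure Nash equilibrium.

P1 against (West, m1): payoffs 4, 6, 8 → best response B.
P1 against (West, m2): payoffs 5, 3, 4 → best response T.
P1 against (East, m1): payoffs 11, 3, 12 → best response B.
P1 against (East, m2): payoffs 9, 11, 10 → best response M.
P2 against (T, m1): payoffs 8, 12 → best response East.
P2 against (T, m2): payoffs 8, 5 → best response West.
P2 against (M, m1): payoffs 11, 2 → best response West.
P2 against (M, m2): payoffs 10, 8 → best response West.
P2 against (B, m1): payoffs 10, 7 → best response West.
P2 against (B, m2): payoffs 2, 5 → best response East.
P3 against (T, West): payoffs 6, 3 → best response m1.
P3 against (T, East): payoffs 1, 7 → best response m2.
P3 against (M, West): payoffs 3, 1 → best response m1.
P3 against (M, East): payoffs 9, 8 → best response m1.
P3 against (B, West): payoffs 6, 12 → best response m2.
P3 against (B, East): payoffs 9, 11 → best response m2.
No profile is a mutual best response for all players.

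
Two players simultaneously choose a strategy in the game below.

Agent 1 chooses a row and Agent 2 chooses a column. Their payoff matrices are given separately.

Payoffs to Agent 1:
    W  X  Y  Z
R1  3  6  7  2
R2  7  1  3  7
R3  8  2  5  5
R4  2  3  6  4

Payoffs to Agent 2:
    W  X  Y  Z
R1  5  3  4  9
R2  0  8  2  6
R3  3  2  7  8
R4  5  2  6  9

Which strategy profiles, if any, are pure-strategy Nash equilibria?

There is no pure-strategy Nash equilibrium.

(R1, W): Agent 1 can switch to R2 (3 → 7). Not NE.
(R1, X): Agent 2 can switch to W (3 → 5). Not NE.
(R1, Y): Agent 2 can switch to W (4 → 5). Not NE.
(R1, Z): Agent 1 can switch to R2 (2 → 7). Not NE.
(R2, W): Agent 1 can switch to R3 (7 → 8). Not NE.
(R2, X): Agent 1 can switch to R1 (1 → 6). Not NE.
(R2, Y): Agent 1 can switch to R1 (3 → 7). Not NE.
(R2, Z): Agent 2 can switch to X (6 → 8). Not NE.
(The remaining 8 profiles each have a profitable deviation by the same check.)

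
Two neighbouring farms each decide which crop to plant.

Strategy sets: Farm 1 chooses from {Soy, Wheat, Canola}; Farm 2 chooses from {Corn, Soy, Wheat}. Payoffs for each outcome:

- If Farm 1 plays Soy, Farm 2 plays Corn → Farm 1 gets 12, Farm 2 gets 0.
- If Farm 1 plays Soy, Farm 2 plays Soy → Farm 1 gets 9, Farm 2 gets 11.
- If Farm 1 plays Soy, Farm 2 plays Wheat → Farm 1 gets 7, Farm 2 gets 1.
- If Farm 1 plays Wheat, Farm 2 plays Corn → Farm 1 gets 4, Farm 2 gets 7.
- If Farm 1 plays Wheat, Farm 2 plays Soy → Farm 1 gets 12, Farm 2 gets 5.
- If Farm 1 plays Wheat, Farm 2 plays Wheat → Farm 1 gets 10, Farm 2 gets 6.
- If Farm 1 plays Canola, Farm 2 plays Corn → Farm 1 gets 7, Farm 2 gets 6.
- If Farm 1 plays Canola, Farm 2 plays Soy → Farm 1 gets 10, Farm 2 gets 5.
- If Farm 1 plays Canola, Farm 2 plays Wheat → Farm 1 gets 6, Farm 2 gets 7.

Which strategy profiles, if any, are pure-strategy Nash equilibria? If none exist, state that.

This game has no pure Nash equilibrium.

(Soy, Corn): Farm 2 can switch to Soy (0 → 11). Not NE.
(Soy, Soy): Farm 1 can switch to Wheat (9 → 12). Not NE.
(Soy, Wheat): Farm 1 can switch to Wheat (7 → 10). Not NE.
(Wheat, Corn): Farm 1 can switch to Soy (4 → 12). Not NE.
(Wheat, Soy): Farm 2 can switch to Corn (5 → 7). Not NE.
(Wheat, Wheat): Farm 2 can switch to Corn (6 → 7). Not NE.
(Canola, Corn): Farm 1 can switch to Soy (7 → 12). Not NE.
(Canola, Soy): Farm 1 can switch to Wheat (10 → 12). Not NE.
(The remaining 1 profile has a profitable deviation by the same check.)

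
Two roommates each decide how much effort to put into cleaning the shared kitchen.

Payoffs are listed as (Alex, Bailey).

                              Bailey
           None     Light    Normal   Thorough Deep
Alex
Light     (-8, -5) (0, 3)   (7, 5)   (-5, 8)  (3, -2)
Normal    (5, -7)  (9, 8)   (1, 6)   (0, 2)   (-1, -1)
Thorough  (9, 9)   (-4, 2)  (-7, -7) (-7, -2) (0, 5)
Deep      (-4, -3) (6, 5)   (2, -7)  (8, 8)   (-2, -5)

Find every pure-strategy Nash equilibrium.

Alex against None: payoffs -8, 5, 9, -4 → best response Thorough.
Alex against Light: payoffs 0, 9, -4, 6 → best response Normal.
Alex against Normal: payoffs 7, 1, -7, 2 → best response Light.
Alex against Thorough: payoffs -5, 0, -7, 8 → best response Deep.
Alex against Deep: payoffs 3, -1, 0, -2 → best response Light.
Bailey against Light: payoffs -5, 3, 5, 8, -2 → best response Thorough.
Bailey against Normal: payoffs -7, 8, 6, 2, -1 → best response Light.
Bailey against Thorough: payoffs 9, 2, -7, -2, 5 → best response None.
Bailey against Deep: payoffs -3, 5, -7, 8, -5 → best response Thorough.
Mutual best responses: (Normal, Light); (Thorough, None); (Deep, Thorough).

(Normal, Light) and (Thorough, None) and (Deep, Thorough)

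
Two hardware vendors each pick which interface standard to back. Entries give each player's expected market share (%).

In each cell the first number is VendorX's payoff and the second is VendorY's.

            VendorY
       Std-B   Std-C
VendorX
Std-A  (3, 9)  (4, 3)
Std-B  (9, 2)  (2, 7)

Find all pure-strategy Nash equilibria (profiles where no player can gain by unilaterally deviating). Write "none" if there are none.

VendorX against Std-B: payoffs 3, 9 → best response Std-B.
VendorX against Std-C: payoffs 4, 2 → best response Std-A.
VendorY against Std-A: payoffs 9, 3 → best response Std-B.
VendorY against Std-B: payoffs 2, 7 → best response Std-C.
No profile is a mutual best response for all players.

There is no pure-strategy Nash equilibrium.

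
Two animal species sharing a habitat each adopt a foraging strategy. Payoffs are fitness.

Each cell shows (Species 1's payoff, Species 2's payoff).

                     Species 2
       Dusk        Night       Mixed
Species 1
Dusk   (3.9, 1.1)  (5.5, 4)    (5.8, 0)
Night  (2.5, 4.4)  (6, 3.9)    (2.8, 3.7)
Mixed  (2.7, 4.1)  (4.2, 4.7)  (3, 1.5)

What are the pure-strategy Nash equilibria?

(Dusk, Dusk): Species 2 can switch to Night (1.1 → 4). Not NE.
(Dusk, Night): Species 1 can switch to Night (5.5 → 6). Not NE.
(Dusk, Mixed): Species 2 can switch to Dusk (0 → 1.1). Not NE.
(Night, Dusk): Species 1 can switch to Dusk (2.5 → 3.9). Not NE.
(Night, Night): Species 2 can switch to Dusk (3.9 → 4.4). Not NE.
(Night, Mixed): Species 1 can switch to Dusk (2.8 → 5.8). Not NE.
(Mixed, Dusk): Species 1 can switch to Dusk (2.7 → 3.9). Not NE.
(Mixed, Night): Species 1 can switch to Dusk (4.2 → 5.5). Not NE.
(The remaining 1 profile has a profitable deviation by the same check.)

This game has no pure Nash equilibrium.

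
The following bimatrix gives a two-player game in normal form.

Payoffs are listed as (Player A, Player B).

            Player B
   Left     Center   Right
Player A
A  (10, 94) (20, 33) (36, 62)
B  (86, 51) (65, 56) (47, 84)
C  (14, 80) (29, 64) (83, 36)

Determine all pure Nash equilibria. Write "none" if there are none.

(A, Left): Player A can switch to B (10 → 86). Not NE.
(A, Center): Player A can switch to B (20 → 65). Not NE.
(A, Right): Player A can switch to B (36 → 47). Not NE.
(B, Left): Player B can switch to Center (51 → 56). Not NE.
(B, Center): Player B can switch to Right (56 → 84). Not NE.
(B, Right): Player A can switch to C (47 → 83). Not NE.
(C, Left): Player A can switch to B (14 → 86). Not NE.
(C, Center): Player A can switch to B (29 → 65). Not NE.
(C, Right): Player B can switch to Left (36 → 80). Not NE.

This game has no pure Nash equilibrium.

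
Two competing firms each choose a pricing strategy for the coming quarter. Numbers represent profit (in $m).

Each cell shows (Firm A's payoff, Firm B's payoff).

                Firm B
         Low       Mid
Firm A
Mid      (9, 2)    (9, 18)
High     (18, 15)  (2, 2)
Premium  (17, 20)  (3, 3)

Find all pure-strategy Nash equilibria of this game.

The pure Nash equilibria are (Mid, Mid); (High, Low).

(Mid, Low): Firm A can switch to High (9 → 18). Not NE.
(Mid, Mid): Firm A gets 9, best alternative 3; Firm B gets 18, best alternative 2. No profitable deviation — NE.
(High, Low): Firm A gets 18, best alternative 17; Firm B gets 15, best alternative 2. No profitable deviation — NE.
(High, Mid): Firm A can switch to Mid (2 → 9). Not NE.
(Premium, Low): Firm A can switch to High (17 → 18). Not NE.
(Premium, Mid): Firm A can switch to Mid (3 → 9). Not NE.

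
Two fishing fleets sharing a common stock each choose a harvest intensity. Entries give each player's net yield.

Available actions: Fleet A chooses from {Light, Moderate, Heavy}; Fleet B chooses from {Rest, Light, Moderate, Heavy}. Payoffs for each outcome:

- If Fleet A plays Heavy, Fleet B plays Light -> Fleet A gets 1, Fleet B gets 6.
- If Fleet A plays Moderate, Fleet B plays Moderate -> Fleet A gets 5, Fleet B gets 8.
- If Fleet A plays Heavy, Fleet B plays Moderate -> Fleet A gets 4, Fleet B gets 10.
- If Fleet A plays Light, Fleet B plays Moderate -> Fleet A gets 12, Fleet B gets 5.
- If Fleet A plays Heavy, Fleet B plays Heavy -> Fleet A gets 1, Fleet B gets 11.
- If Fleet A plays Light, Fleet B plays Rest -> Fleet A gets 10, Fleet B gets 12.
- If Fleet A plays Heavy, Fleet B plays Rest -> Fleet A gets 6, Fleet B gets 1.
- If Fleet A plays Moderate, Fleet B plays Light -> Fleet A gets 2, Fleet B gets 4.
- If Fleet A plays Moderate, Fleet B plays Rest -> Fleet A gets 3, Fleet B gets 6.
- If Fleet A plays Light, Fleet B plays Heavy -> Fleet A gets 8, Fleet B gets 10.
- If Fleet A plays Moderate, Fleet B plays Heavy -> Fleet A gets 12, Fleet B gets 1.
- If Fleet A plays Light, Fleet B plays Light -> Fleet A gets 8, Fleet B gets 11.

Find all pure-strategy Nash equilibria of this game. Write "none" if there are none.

The unique pure-strategy Nash equilibrium is (Light, Rest).

(Light, Rest): Fleet A gets 10, best alternative 6; Fleet B gets 12, best alternative 11. No profitable deviation — NE.
(Light, Light): Fleet B can switch to Rest (11 → 12). Not NE.
(Light, Moderate): Fleet B can switch to Rest (5 → 12). Not NE.
(Light, Heavy): Fleet A can switch to Moderate (8 → 12). Not NE.
(Moderate, Rest): Fleet A can switch to Light (3 → 10). Not NE.
(Moderate, Light): Fleet A can switch to Light (2 → 8). Not NE.
(Moderate, Moderate): Fleet A can switch to Light (5 → 12). Not NE.
(The remaining 5 profiles each have a profitable deviation by the same check.)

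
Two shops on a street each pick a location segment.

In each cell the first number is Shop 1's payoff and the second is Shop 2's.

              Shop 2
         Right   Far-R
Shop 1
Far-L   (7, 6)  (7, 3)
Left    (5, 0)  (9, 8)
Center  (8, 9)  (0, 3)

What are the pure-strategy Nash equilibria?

(Left, Far-R) and (Center, Right)

Mark each player's best response to every combination of opponents' strategies; a profile where every player is best-responding is a pure Nash equilibrium.
Shop 1 against Right: payoffs 7, 5, 8 → best response Center.
Shop 1 against Far-R: payoffs 7, 9, 0 → best response Left.
Shop 2 against Far-L: payoffs 6, 3 → best response Right.
Shop 2 against Left: payoffs 0, 8 → best response Far-R.
Shop 2 against Center: payoffs 9, 3 → best response Right.
Mutual best responses: (Left, Far-R); (Center, Right).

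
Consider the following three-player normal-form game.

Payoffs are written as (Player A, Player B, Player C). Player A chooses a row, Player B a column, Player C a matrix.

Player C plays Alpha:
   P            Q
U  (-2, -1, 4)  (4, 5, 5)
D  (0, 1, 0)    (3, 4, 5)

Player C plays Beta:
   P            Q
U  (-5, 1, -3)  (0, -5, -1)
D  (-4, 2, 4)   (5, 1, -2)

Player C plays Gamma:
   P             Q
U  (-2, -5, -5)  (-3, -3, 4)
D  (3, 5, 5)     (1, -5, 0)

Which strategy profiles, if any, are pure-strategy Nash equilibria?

Pure-strategy Nash equilibria: (U, Q, Alpha), (D, P, Gamma)

Player A against (P, Alpha): payoffs -2, 0 → best response D.
Player A against (P, Beta): payoffs -5, -4 → best response D.
Player A against (P, Gamma): payoffs -2, 3 → best response D.
Player A against (Q, Alpha): payoffs 4, 3 → best response U.
Player A against (Q, Beta): payoffs 0, 5 → best response D.
Player A against (Q, Gamma): payoffs -3, 1 → best response D.
Player B against (U, Alpha): payoffs -1, 5 → best response Q.
Player B against (U, Beta): payoffs 1, -5 → best response P.
Player B against (U, Gamma): payoffs -5, -3 → best response Q.
Player B against (D, Alpha): payoffs 1, 4 → best response Q.
Player B against (D, Beta): payoffs 2, 1 → best response P.
Player B against (D, Gamma): payoffs 5, -5 → best response P.
Player C against (U, P): payoffs 4, -3, -5 → best response Alpha.
Player C against (U, Q): payoffs 5, -1, 4 → best response Alpha.
Player C against (D, P): payoffs 0, 4, 5 → best response Gamma.
Player C against (D, Q): payoffs 5, -2, 0 → best response Alpha.
Mutual best responses: (U, Q, Alpha); (D, P, Gamma).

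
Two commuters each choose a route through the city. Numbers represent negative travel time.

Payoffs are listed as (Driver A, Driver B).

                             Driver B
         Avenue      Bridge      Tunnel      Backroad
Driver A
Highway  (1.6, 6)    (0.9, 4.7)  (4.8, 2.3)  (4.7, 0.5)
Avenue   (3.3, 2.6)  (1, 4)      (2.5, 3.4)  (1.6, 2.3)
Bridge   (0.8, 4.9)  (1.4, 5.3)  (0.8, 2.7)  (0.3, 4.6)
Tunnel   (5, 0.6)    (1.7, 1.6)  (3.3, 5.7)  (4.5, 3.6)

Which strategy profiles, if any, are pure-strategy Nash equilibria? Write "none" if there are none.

none

Driver A against Avenue: payoffs 1.6, 3.3, 0.8, 5 → best response Tunnel.
Driver A against Bridge: payoffs 0.9, 1, 1.4, 1.7 → best response Tunnel.
Driver A against Tunnel: payoffs 4.8, 2.5, 0.8, 3.3 → best response Highway.
Driver A against Backroad: payoffs 4.7, 1.6, 0.3, 4.5 → best response Highway.
Driver B against Highway: payoffs 6, 4.7, 2.3, 0.5 → best response Avenue.
Driver B against Avenue: payoffs 2.6, 4, 3.4, 2.3 → best response Bridge.
Driver B against Bridge: payoffs 4.9, 5.3, 2.7, 4.6 → best response Bridge.
Driver B against Tunnel: payoffs 0.6, 1.6, 5.7, 3.6 → best response Tunnel.
No profile is a mutual best response for all players.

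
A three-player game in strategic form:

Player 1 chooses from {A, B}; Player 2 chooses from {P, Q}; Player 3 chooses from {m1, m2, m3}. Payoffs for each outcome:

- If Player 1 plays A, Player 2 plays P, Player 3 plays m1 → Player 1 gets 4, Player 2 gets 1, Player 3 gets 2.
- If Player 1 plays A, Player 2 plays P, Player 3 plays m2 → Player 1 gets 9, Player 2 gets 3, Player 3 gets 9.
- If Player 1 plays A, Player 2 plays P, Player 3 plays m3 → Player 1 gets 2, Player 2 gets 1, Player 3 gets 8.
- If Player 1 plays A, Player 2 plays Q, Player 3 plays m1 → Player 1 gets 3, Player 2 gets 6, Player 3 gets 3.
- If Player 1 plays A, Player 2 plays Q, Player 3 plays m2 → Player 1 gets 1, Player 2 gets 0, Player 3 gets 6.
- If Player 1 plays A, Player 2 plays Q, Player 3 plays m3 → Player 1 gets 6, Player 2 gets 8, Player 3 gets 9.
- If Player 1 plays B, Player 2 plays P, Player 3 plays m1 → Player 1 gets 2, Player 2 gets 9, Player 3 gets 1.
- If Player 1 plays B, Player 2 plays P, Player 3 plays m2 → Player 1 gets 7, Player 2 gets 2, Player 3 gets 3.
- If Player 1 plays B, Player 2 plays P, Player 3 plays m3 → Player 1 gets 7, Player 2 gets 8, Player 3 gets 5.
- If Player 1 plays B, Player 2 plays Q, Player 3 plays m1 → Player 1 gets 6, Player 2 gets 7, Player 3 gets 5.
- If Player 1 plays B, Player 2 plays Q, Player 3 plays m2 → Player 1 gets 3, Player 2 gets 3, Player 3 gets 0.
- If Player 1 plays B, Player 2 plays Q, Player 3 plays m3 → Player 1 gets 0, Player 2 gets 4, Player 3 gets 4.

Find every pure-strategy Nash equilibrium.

(A, P, m1): Player 2 can switch to Q (1 → 6). Not NE.
(A, P, m2): Player 1 gets 9, best alternative 7; Player 2 gets 3, best alternative 0; Player 3 gets 9, best alternative 8. No profitable deviation — NE.
(A, P, m3): Player 1 can switch to B (2 → 7). Not NE.
(A, Q, m1): Player 1 can switch to B (3 → 6). Not NE.
(A, Q, m2): Player 1 can switch to B (1 → 3). Not NE.
(A, Q, m3): Player 1 gets 6, best alternative 0; Player 2 gets 8, best alternative 1; Player 3 gets 9, best alternative 6. No profitable deviation — NE.
(B, P, m1): Player 1 can switch to A (2 → 4). Not NE.
(B, P, m2): Player 1 can switch to A (7 → 9). Not NE.
(B, P, m3): Player 1 gets 7, best alternative 2; Player 2 gets 8, best alternative 4; Player 3 gets 5, best alternative 3. No profitable deviation — NE.
(The remaining 3 profiles each have a profitable deviation by the same check.)

Pure-strategy Nash equilibria: (A, P, m2), (A, Q, m3), (B, P, m3)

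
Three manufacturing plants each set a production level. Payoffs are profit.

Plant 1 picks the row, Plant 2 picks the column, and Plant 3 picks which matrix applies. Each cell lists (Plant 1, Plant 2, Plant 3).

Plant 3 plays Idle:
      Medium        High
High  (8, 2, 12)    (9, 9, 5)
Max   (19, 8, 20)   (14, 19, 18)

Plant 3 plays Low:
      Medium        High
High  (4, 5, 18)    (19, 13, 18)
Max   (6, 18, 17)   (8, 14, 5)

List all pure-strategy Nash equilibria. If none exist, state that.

For each player, find the best response to each opponent profile; mutual best responses are the pure NE.
Plant 1 against (Medium, Idle): payoffs 8, 19 → best response Max.
Plant 1 against (Medium, Low): payoffs 4, 6 → best response Max.
Plant 1 against (High, Idle): payoffs 9, 14 → best response Max.
Plant 1 against (High, Low): payoffs 19, 8 → best response High.
Plant 2 against (High, Idle): payoffs 2, 9 → best response High.
Plant 2 against (High, Low): payoffs 5, 13 → best response High.
Plant 2 against (Max, Idle): payoffs 8, 19 → best response High.
Plant 2 against (Max, Low): payoffs 18, 14 → best response Medium.
Plant 3 against (High, Medium): payoffs 12, 18 → best response Low.
Plant 3 against (High, High): payoffs 5, 18 → best response Low.
Plant 3 against (Max, Medium): payoffs 20, 17 → best response Idle.
Plant 3 against (Max, High): payoffs 18, 5 → best response Idle.
Mutual best responses: (High, High, Low); (Max, High, Idle).

The pure Nash equilibria are (High, High, Low), (Max, High, Idle).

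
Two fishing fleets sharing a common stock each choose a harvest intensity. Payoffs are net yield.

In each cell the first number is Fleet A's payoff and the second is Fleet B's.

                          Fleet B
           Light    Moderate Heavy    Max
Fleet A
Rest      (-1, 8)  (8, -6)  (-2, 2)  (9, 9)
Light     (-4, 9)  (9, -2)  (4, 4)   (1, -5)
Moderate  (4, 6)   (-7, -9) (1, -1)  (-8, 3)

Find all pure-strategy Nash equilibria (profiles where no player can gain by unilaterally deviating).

Pure-strategy Nash equilibria: (Rest, Max), (Moderate, Light)

(Rest, Light): Fleet A can switch to Moderate (-1 → 4). Not NE.
(Rest, Moderate): Fleet A can switch to Light (8 → 9). Not NE.
(Rest, Heavy): Fleet A can switch to Light (-2 → 4). Not NE.
(Rest, Max): Fleet A gets 9, best alternative 1; Fleet B gets 9, best alternative 8. No profitable deviation — NE.
(Light, Light): Fleet A can switch to Rest (-4 → -1). Not NE.
(Light, Moderate): Fleet B can switch to Light (-2 → 9). Not NE.
(Light, Heavy): Fleet B can switch to Light (4 → 9). Not NE.
(Light, Max): Fleet A can switch to Rest (1 → 9). Not NE.
(Moderate, Light): Fleet A gets 4, best alternative -1; Fleet B gets 6, best alternative 3. No profitable deviation — NE.
(Moderate, Moderate): Fleet A can switch to Rest (-7 → 8). Not NE.
(Moderate, Heavy): Fleet A can switch to Light (1 → 4). Not NE.
(Moderate, Max): Fleet A can switch to Rest (-8 → 9). Not NE.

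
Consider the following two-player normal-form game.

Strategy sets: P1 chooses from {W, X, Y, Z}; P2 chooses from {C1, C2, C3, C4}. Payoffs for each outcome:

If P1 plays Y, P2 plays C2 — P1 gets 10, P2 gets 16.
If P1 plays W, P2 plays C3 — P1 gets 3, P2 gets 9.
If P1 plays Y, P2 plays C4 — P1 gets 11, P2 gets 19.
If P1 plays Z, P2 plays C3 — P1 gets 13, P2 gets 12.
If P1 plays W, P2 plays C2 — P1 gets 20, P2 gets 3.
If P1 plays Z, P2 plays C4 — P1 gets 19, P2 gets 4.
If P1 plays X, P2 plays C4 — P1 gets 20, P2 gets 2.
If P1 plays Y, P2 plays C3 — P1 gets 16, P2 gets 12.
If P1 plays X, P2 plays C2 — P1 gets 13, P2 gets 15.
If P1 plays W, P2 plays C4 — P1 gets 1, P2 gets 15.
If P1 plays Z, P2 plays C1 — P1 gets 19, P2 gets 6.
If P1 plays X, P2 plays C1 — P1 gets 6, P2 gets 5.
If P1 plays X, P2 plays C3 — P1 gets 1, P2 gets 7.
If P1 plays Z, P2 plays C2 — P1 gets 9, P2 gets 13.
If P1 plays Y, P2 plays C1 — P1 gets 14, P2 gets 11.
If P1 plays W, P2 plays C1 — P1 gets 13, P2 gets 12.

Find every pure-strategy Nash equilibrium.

This game has no pure Nash equilibrium.

P1 against C1: payoffs 13, 6, 14, 19 → best response Z.
P1 against C2: payoffs 20, 13, 10, 9 → best response W.
P1 against C3: payoffs 3, 1, 16, 13 → best response Y.
P1 against C4: payoffs 1, 20, 11, 19 → best response X.
P2 against W: payoffs 12, 3, 9, 15 → best response C4.
P2 against X: payoffs 5, 15, 7, 2 → best response C2.
P2 against Y: payoffs 11, 16, 12, 19 → best response C4.
P2 against Z: payoffs 6, 13, 12, 4 → best response C2.
No profile is a mutual best response for all players.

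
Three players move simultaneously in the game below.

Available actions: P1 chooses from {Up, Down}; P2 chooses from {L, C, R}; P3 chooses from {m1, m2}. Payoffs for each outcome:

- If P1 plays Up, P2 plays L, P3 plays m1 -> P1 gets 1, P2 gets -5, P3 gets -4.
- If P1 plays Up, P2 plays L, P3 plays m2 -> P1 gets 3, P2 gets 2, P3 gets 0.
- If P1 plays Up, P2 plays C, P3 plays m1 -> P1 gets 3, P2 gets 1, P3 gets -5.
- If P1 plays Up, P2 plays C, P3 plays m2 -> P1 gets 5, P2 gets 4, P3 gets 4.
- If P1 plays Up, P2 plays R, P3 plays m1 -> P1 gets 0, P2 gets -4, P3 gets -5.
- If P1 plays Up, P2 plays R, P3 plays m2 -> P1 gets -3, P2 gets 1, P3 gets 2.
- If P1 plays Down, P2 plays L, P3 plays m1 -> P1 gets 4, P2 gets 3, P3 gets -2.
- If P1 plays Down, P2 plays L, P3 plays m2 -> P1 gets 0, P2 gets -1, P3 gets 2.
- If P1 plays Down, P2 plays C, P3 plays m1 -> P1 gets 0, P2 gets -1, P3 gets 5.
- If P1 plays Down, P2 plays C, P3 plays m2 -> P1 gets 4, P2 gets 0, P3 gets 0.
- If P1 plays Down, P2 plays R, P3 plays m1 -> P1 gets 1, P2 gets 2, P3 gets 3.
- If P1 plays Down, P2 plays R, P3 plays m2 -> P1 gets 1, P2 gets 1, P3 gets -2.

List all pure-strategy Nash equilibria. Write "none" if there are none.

(Up, C, m2)

P1 against (L, m1): payoffs 1, 4 → best response Down.
P1 against (L, m2): payoffs 3, 0 → best response Up.
P1 against (C, m1): payoffs 3, 0 → best response Up.
P1 against (C, m2): payoffs 5, 4 → best response Up.
P1 against (R, m1): payoffs 0, 1 → best response Down.
P1 against (R, m2): payoffs -3, 1 → best response Down.
P2 against (Up, m1): payoffs -5, 1, -4 → best response C.
P2 against (Up, m2): payoffs 2, 4, 1 → best response C.
P2 against (Down, m1): payoffs 3, -1, 2 → best response L.
P2 against (Down, m2): payoffs -1, 0, 1 → best response R.
P3 against (Up, L): payoffs -4, 0 → best response m2.
P3 against (Up, C): payoffs -5, 4 → best response m2.
P3 against (Up, R): payoffs -5, 2 → best response m2.
P3 against (Down, L): payoffs -2, 2 → best response m2.
P3 against (Down, C): payoffs 5, 0 → best response m1.
P3 against (Down, R): payoffs 3, -2 → best response m1.
Mutual best responses: (Up, C, m2).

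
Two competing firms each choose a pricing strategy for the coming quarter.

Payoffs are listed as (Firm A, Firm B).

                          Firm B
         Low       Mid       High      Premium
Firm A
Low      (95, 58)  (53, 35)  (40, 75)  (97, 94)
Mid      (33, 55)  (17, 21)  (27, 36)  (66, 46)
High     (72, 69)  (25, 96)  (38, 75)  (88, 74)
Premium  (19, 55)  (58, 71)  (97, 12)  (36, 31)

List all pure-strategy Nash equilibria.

(Low, Low): Firm B can switch to High (58 → 75). Not NE.
(Low, Mid): Firm A can switch to Premium (53 → 58). Not NE.
(Low, High): Firm A can switch to Premium (40 → 97). Not NE.
(Low, Premium): Firm A gets 97, best alternative 88; Firm B gets 94, best alternative 75. No profitable deviation — NE.
(Mid, Low): Firm A can switch to Low (33 → 95). Not NE.
(Mid, Mid): Firm A can switch to Low (17 → 53). Not NE.
(Mid, High): Firm A can switch to Low (27 → 40). Not NE.
(Mid, Premium): Firm A can switch to Low (66 → 97). Not NE.
(High, Low): Firm A can switch to Low (72 → 95). Not NE.
(High, Mid): Firm A can switch to Low (25 → 53). Not NE.
(High, High): Firm A can switch to Low (38 → 40). Not NE.
(Premium, Mid): Firm A gets 58, best alternative 53; Firm B gets 71, best alternative 55. No profitable deviation — NE.
(The remaining 4 profiles each have a profitable deviation by the same check.)

The pure Nash equilibria are (Low, Premium); (Premium, Mid).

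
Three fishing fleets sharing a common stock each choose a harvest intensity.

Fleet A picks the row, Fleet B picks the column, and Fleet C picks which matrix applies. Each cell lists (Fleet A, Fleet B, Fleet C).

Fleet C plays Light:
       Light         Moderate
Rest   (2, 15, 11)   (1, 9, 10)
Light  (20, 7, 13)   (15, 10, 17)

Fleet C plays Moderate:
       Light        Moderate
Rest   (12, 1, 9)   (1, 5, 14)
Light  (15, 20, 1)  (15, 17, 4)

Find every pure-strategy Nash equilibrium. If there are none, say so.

(Rest, Light, Light): Fleet A can switch to Light (2 → 20). Not NE.
(Rest, Light, Moderate): Fleet A can switch to Light (12 → 15). Not NE.
(Rest, Moderate, Light): Fleet A can switch to Light (1 → 15). Not NE.
(Rest, Moderate, Moderate): Fleet A can switch to Light (1 → 15). Not NE.
(Light, Light, Light): Fleet B can switch to Moderate (7 → 10). Not NE.
(Light, Light, Moderate): Fleet C can switch to Light (1 → 13). Not NE.
(Light, Moderate, Light): Fleet A gets 15, best alternative 1; Fleet B gets 10, best alternative 7; Fleet C gets 17, best alternative 4. No profitable deviation — NE.
(Light, Moderate, Moderate): Fleet B can switch to Light (17 → 20). Not NE.

The unique pure-strategy Nash equilibrium is (Light, Moderate, Light).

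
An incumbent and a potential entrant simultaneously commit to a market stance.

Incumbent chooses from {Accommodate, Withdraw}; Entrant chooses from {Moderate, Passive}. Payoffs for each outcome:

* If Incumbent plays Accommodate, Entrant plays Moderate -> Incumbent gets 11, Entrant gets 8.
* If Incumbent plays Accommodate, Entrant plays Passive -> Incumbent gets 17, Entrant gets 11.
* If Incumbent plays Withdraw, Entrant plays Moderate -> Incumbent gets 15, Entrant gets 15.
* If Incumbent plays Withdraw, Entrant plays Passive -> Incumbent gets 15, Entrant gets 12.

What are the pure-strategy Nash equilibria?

(Accommodate, Passive); (Withdraw, Moderate)

(Accommodate, Moderate): Incumbent can switch to Withdraw (11 → 15). Not NE.
(Accommodate, Passive): Incumbent gets 17, best alternative 15; Entrant gets 11, best alternative 8. No profitable deviation — NE.
(Withdraw, Moderate): Incumbent gets 15, best alternative 11; Entrant gets 15, best alternative 12. No profitable deviation — NE.
(Withdraw, Passive): Incumbent can switch to Accommodate (15 → 17). Not NE.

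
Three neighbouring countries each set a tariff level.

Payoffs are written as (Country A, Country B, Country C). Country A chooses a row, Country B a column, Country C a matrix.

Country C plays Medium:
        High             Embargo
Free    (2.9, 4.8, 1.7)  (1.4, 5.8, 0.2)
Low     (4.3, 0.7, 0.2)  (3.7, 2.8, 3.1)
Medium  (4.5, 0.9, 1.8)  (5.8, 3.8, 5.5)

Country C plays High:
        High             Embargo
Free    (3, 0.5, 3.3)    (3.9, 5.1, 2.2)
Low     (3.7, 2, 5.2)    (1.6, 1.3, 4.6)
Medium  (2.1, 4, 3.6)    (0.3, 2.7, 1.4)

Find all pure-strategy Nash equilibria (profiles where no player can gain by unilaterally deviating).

Pure-strategy Nash equilibria: (Free, Embargo, High), (Low, High, High), (Medium, Embargo, Medium)

For each strategy profile, look for a profitable unilateral deviation.
(Free, High, Medium): Country A can switch to Low (2.9 → 4.3). Not NE.
(Free, High, High): Country A can switch to Low (3 → 3.7). Not NE.
(Free, Embargo, Medium): Country A can switch to Low (1.4 → 3.7). Not NE.
(Free, Embargo, High): Country A gets 3.9, best alternative 1.6; Country B gets 5.1, best alternative 0.5; Country C gets 2.2, best alternative 0.2. No profitable deviation — NE.
(Low, High, Medium): Country A can switch to Medium (4.3 → 4.5). Not NE.
(Low, High, High): Country A gets 3.7, best alternative 3; Country B gets 2, best alternative 1.3; Country C gets 5.2, best alternative 0.2. No profitable deviation — NE.
(Low, Embargo, Medium): Country A can switch to Medium (3.7 → 5.8). Not NE.
(Low, Embargo, High): Country A can switch to Free (1.6 → 3.9). Not NE.
(Medium, High, Medium): Country B can switch to Embargo (0.9 → 3.8). Not NE.
(Medium, High, High): Country A can switch to Free (2.1 → 3). Not NE.
(Medium, Embargo, Medium): Country A gets 5.8, best alternative 3.7; Country B gets 3.8, best alternative 0.9; Country C gets 5.5, best alternative 1.4. No profitable deviation — NE.
(The remaining 1 profile has a profitable deviation by the same check.)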